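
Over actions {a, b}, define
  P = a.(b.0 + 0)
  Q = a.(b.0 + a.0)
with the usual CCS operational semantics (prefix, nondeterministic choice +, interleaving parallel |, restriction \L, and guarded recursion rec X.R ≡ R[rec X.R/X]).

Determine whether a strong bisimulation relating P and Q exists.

P's transition system — 3 states:
  u0 = a.(b.0 + 0) :: =a=> u1
  u1 = b.0 + 0 :: =b=> u2
  u2 = 0 :: stopped
Q's transition system — 3 states:
  v0 = a.(b.0 + a.0) :: =a=> v1
  v1 = b.0 + a.0 :: =a=> v2, =b=> v2
  v2 = 0 :: stopped
Partition-refinement fixed point:
  B0 = {u0}
  B1 = {u1}
  B2 = {u2, v2}
  B3 = {v0}
  B4 = {v1}
u0 ∈ B0, v0 ∈ B3 → different blocks

NO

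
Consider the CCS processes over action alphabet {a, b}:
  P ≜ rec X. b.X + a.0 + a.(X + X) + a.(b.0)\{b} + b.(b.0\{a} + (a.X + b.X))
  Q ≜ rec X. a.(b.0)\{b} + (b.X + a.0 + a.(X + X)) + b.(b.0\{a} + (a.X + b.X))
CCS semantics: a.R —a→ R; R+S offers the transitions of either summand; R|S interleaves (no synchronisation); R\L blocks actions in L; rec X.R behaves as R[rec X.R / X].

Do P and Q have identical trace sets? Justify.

trace-equivalent

P's transition system — 6 states:
  m0 = rec X. b.X + a.0 + a.(X + X) + a.(b.0)\{b} + b.(b.0\{a} + (a.X + b.X)) ⊢ ··a··> m1, ··a··> m2, ··a··> m3, ··b··> m0, ··b··> m4
  m1 = (b.0)\{b} ⊢ ∅
  m2 = (rec X. b.X + a.0 + a.(X + X) + a.(b.0)\{b} + b.(b.0\{a} + (a.X + b.X))) + (rec X. b.X + a.0 + a.(X + X) + a.(b.0)\{b} + b.(b.0\{a} + (a.X + b.X))) ⊢ ··a··> m1, ··a··> m2, ··a··> m3, ··b··> m0, ··b··> m4
  m3 = 0 ⊢ ∅
  m4 = b.0\{a} + (a.(rec X. b.X + a.0 + a.(X + X) + a.(b.0)\{b} + b.(b.0\{a} + (a.X + b.X))) + b.(rec X. b.X + a.0 + a.(X + X) + a.(b.0)\{b} + b.(b.0\{a} + (a.X + b.X)))) ⊢ ··a··> m0, ··b··> m0, ··b··> m5
  m5 = 0\{a} ⊢ ∅
Q's transition system — 6 states:
  n0 = rec X. a.(b.0)\{b} + (b.X + a.0 + a.(X + X)) + b.(b.0\{a} + (a.X + b.X)) ⊢ ··a··> n1, ··a··> n2, ··a··> n3, ··b··> n0, ··b··> n4
  n1 = (b.0)\{b} ⊢ ∅
  n2 = (rec X. a.(b.0)\{b} + (b.X + a.0 + a.(X + X)) + b.(b.0\{a} + (a.X + b.X))) + (rec X. a.(b.0)\{b} + (b.X + a.0 + a.(X + X)) + b.(b.0\{a} + (a.X + b.X))) ⊢ ··a··> n1, ··a··> n2, ··a··> n3, ··b··> n0, ··b··> n4
  n3 = 0 ⊢ ∅
  n4 = b.0\{a} + (a.(rec X. a.(b.0)\{b} + (b.X + a.0 + a.(X + X)) + b.(b.0\{a} + (a.X + b.X))) + b.(rec X. a.(b.0)\{b} + (b.X + a.0 + a.(X + X)) + b.(b.0\{a} + (a.X + b.X)))) ⊢ ··a··> n0, ··b··> n0, ··b··> n5
  n5 = 0\{a} ⊢ ∅
Coarsest stable partition (strong bisimilarity classes):
  B0 = {m0, m2, n0, n2}
  B1 = {m1, m3, m5, n1, n3, n5}
  B2 = {m4, n4}
m0 ∈ B0, n0 ∈ B0 → same block
Bisimilar ⇒ trace-equivalent.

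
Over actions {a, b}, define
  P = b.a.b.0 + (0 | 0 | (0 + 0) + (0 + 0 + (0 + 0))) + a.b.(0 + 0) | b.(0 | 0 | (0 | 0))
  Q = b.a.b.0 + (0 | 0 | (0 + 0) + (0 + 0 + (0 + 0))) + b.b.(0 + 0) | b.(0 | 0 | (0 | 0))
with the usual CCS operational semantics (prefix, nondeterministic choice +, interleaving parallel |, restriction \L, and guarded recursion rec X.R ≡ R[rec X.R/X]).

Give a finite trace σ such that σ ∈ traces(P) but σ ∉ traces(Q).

a

Reachable graph of P (9 states):
  p0 = b.a.b.0 + (0 | 0 | (0 + 0) + (0 + 0 + (0 + 0))) + a.b.(0 + 0) | b.(0 | 0 | (0 | 0)) | --a--▸ p1, --b--▸ p2, --b--▸ p3
  p1 = b.(0 + 0) | b.(0 | 0 | (0 | 0)) | --b--▸ p4, --b--▸ p5
  p2 = a.b.(0 + 0) | (0 | 0 | (0 | 0)) | --a--▸ p5
  p3 = a.b.0 | --a--▸ p6
  p4 = (0 + 0) | b.(0 | 0 | (0 | 0)) | --b--▸ p7
  p5 = b.(0 + 0) | (0 | 0 | (0 | 0)) | --b--▸ p7
  p6 = b.0 | --b--▸ p8
  p7 = (0 + 0) | (0 | 0 | (0 | 0)) | ·
  p8 = 0 | ·
Reachable graph of Q (9 states):
  q0 = b.a.b.0 + (0 | 0 | (0 + 0) + (0 + 0 + (0 + 0))) + b.b.(0 + 0) | b.(0 | 0 | (0 | 0)) | --b--▸ q1, --b--▸ q2, --b--▸ q3
  q1 = a.b.0 | --a--▸ q4
  q2 = b.(0 + 0) | b.(0 | 0 | (0 | 0)) | --b--▸ q5, --b--▸ q6
  q3 = b.b.(0 + 0) | (0 | 0 | (0 | 0)) | --b--▸ q6
  q4 = b.0 | --b--▸ q7
  q5 = (0 + 0) | b.(0 | 0 | (0 | 0)) | --b--▸ q8
  q6 = b.(0 + 0) | (0 | 0 | (0 | 0)) | --b--▸ q8
  q7 = 0 | ·
  q8 = (0 + 0) | (0 | 0 | (0 | 0)) | ·
Trace ⟨a⟩ through P, begin at {p0}:
  [1] a ⇒ {p1}
  ✓ P
Trace ⟨a⟩ through Q, begin at {q0}:
  [1] a ⇒ ∅ (Q stuck)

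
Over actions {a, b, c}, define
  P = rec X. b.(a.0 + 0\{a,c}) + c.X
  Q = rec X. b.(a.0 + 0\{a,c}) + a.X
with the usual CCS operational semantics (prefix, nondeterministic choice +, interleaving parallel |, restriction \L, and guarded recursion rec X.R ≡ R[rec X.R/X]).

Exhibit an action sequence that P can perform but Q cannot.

c

LTS(P): 3 reachable states
  m0 = rec X. b.(a.0 + 0\{a,c}) + c.X has moves —b→ m1, —c→ m0
  m1 = a.0 + 0\{a,c} has moves —a→ m2
  m2 = 0 has moves deadlocked
LTS(Q): 3 reachable states
  n0 = rec X. b.(a.0 + 0\{a,c}) + a.X has moves —a→ n0, —b→ n1
  n1 = a.0 + 0\{a,c} has moves —a→ n2
  n2 = 0 has moves deadlocked
Trace ⟨c⟩ through P, begin at {m0}:
  after c @ step 1: {m0}
  — P admits the full trace.
Trace ⟨c⟩ through Q, begin at {n0}:
  after c @ step 1: ∅ (Q stuck)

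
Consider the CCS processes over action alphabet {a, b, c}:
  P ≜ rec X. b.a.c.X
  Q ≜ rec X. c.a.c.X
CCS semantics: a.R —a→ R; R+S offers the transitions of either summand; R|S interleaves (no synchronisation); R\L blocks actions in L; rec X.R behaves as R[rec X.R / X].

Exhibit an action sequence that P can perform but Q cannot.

b

P's transition system — 3 states:
  m0 = rec X. b.a.c.X ⊢ ··b··> m1
  m1 = a.c.(rec X. b.a.c.X) ⊢ ··a··> m2
  m2 = c.(rec X. b.a.c.X) ⊢ ··c··> m0
Q's transition system — 3 states:
  n0 = rec X. c.a.c.X ⊢ ··c··> n1
  n1 = a.c.(rec X. c.a.c.X) ⊢ ··a··> n2
  n2 = c.(rec X. c.a.c.X) ⊢ ··c··> n0
Trace ⟨b⟩ through P, begin at {m0}:
  step 1 (b): {m1}
  — P admits the full trace.
Trace ⟨b⟩ through Q, begin at {n0}:
  step 1 (b): ∅ (Q stuck)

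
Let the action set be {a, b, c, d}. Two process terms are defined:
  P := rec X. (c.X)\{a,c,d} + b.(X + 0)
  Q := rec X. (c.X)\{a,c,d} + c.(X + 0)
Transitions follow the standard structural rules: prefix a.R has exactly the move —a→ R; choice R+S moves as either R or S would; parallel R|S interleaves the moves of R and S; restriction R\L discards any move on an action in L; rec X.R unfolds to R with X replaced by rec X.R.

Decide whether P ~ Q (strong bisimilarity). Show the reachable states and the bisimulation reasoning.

LTS(P): 2 reachable states
  p0 = rec X. (c.X)\{a,c,d} + b.(X + 0) ⊢ —b→ p1
  p1 = (rec X. (c.X)\{a,c,d} + b.(X + 0)) + 0 ⊢ —b→ p1
LTS(Q): 2 reachable states
  q0 = rec X. (c.X)\{a,c,d} + c.(X + 0) ⊢ —c→ q1
  q1 = (rec X. (c.X)\{a,c,d} + c.(X + 0)) + 0 ⊢ —c→ q1
Partition-refinement fixed point:
  B0 = {p0, p1}
  B1 = {q0, q1}
p0 ∈ B0, q0 ∈ B1 → different blocks

NO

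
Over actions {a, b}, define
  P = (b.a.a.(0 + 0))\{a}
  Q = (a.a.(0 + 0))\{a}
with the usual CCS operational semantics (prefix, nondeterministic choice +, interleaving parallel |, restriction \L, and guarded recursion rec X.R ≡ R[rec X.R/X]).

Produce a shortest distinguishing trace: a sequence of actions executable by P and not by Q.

b

P's transition system — 2 states:
  p0 = (b.a.a.(0 + 0))\{a} :: —b→ p1
  p1 = (a.a.(0 + 0))\{a} :: (no moves)
Q's transition system — 1 states:
  q0 = (a.a.(0 + 0))\{a} :: (no moves)
Executing b from P (initial set {p0}):
  step 1 (b): {p1}
  P completes σ.
Executing b from Q (initial set {q0}):
  step 1 (b): ∅  — Q cannot continue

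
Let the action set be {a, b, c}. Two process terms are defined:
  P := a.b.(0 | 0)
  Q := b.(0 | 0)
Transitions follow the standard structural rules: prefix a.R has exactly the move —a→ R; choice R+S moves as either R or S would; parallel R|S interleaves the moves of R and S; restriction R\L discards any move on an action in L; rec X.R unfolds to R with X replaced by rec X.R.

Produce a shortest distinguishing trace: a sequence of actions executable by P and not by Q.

a

P's transition system — 3 states:
  s0 = a.b.(0 | 0) | =a=> s1
  s1 = b.(0 | 0) | =b=> s2
  s2 = 0 | 0 | ∅
Q's transition system — 2 states:
  t0 = b.(0 | 0) | =b=> t1
  t1 = 0 | 0 | ∅
Run σ = ⟨a⟩ on P: start {s0}
  [1] a ⇒ {s1}
  ✓ P
Run σ = ⟨a⟩ on Q: start {t0}
  [1] a ⇒ ∅ (Q stuck)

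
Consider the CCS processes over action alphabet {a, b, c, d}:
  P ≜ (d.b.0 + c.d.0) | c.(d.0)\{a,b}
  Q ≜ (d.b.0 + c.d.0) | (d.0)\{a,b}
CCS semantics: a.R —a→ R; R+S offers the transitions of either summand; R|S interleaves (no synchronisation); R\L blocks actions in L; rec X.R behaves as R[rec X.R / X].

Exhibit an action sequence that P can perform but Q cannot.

LTS(P): 12 reachable states
  s0 = (d.b.0 + c.d.0) | c.(d.0)\{a,b} :: --c--▸ s1, --c--▸ s2, --d--▸ s3
  s1 = (d.b.0 + c.d.0) | (d.0)\{a,b} :: --c--▸ s4, --d--▸ s5, --d--▸ s6
  s2 = d.0 | c.(d.0)\{a,b} :: --c--▸ s4, --d--▸ s7
  s3 = b.0 | c.(d.0)\{a,b} :: --b--▸ s7, --c--▸ s6
  s4 = d.0 | (d.0)\{a,b} :: --d--▸ s8, --d--▸ s9
  s5 = (d.b.0 + c.d.0) | 0\{a,b} :: --c--▸ s9, --d--▸ s10
  s6 = b.0 | (d.0)\{a,b} :: --b--▸ s8, --d--▸ s10
  s7 = 0 | c.(d.0)\{a,b} :: --c--▸ s8
  s8 = 0 | (d.0)\{a,b} :: --d--▸ s11
  s9 = d.0 | 0\{a,b} :: --d--▸ s11
  s10 = b.0 | 0\{a,b} :: --b--▸ s11
  s11 = 0 | 0\{a,b} :: ·
LTS(Q): 8 reachable states
  t0 = (d.b.0 + c.d.0) | (d.0)\{a,b} :: --c--▸ t1, --d--▸ t2, --d--▸ t3
  t1 = d.0 | (d.0)\{a,b} :: --d--▸ t4, --d--▸ t5
  t2 = (d.b.0 + c.d.0) | 0\{a,b} :: --c--▸ t5, --d--▸ t6
  t3 = b.0 | (d.0)\{a,b} :: --b--▸ t4, --d--▸ t6
  t4 = 0 | (d.0)\{a,b} :: --d--▸ t7
  t5 = d.0 | 0\{a,b} :: --d--▸ t7
  t6 = b.0 | 0\{a,b} :: --b--▸ t7
  t7 = 0 | 0\{a,b} :: ·
Executing cc from P (initial set {s0}):
  after c @ step 1: {s1, s2}
  after c @ step 2: {s4}
  — P admits the full trace.
Executing cc from Q (initial set {t0}):
  after c @ step 1: {t1}
  after c @ step 2: ∅  — Q cannot continue

cc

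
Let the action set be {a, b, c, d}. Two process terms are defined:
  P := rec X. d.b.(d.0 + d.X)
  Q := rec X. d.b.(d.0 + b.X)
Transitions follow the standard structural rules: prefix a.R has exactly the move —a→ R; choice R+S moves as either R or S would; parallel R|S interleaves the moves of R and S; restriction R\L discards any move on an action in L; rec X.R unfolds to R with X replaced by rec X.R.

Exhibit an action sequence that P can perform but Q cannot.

LTS(P): 4 reachable states
  u0 = rec X. d.b.(d.0 + d.X) → ··d··> u1
  u1 = b.(d.0 + d.(rec X. d.b.(d.0 + d.X))) → ··b··> u2
  u2 = d.0 + d.(rec X. d.b.(d.0 + d.X)) → ··d··> u0, ··d··> u3
  u3 = 0 → deadlocked
LTS(Q): 4 reachable states
  v0 = rec X. d.b.(d.0 + b.X) → ··d··> v1
  v1 = b.(d.0 + b.(rec X. d.b.(d.0 + b.X))) → ··b··> v2
  v2 = d.0 + b.(rec X. d.b.(d.0 + b.X)) → ··b··> v0, ··d··> v3
  v3 = 0 → deadlocked
Run σ = ⟨dbdd⟩ on P: start {u0}
  [1] d ⇒ {u1}
  [2] b ⇒ {u2}
  [3] d ⇒ {u0, u3}
  [4] d ⇒ {u1}
  P completes σ.
Run σ = ⟨dbdd⟩ on Q: start {v0}
  [1] d ⇒ {v1}
  [2] b ⇒ {v2}
  [3] d ⇒ {v3}
  [4] d ⇒ ∅  — Q cannot continue

dbdd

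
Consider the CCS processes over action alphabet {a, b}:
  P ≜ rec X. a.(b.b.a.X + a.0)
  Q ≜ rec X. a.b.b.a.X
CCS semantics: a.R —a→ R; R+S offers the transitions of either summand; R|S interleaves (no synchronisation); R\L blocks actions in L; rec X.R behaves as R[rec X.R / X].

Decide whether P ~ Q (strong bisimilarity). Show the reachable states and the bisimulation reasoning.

NO

Reachable graph of P (5 states):
  m0 = rec X. a.(b.b.a.X + a.0) → --a--▸ m1
  m1 = b.b.a.(rec X. a.(b.b.a.X + a.0)) + a.0 → --a--▸ m2, --b--▸ m3
  m2 = 0 → ·
  m3 = b.a.(rec X. a.(b.b.a.X + a.0)) → --b--▸ m4
  m4 = a.(rec X. a.(b.b.a.X + a.0)) → --a--▸ m0
Reachable graph of Q (4 states):
  n0 = rec X. a.b.b.a.X → --a--▸ n1
  n1 = b.b.a.(rec X. a.b.b.a.X) → --b--▸ n2
  n2 = b.a.(rec X. a.b.b.a.X) → --b--▸ n3
  n3 = a.(rec X. a.b.b.a.X) → --a--▸ n0
Bisimilarity quotient blocks:
  B0 = {m0}
  B1 = {m1}
  B2 = {m2}
  B3 = {m3}
  B4 = {m4}
  B5 = {n0}
  B6 = {n1}
  B7 = {n2}
  B8 = {n3}
m0 ∈ B0, n0 ∈ B5 → different blocks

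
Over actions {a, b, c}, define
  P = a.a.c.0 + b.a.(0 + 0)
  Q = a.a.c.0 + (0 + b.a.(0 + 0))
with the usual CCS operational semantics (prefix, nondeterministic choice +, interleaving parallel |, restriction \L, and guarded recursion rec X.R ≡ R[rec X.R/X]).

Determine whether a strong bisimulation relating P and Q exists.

Reachable graph of P (6 states):
  s0 = a.a.c.0 + b.a.(0 + 0) has moves -a-> s1, -b-> s2
  s1 = a.c.0 has moves -a-> s3
  s2 = a.(0 + 0) has moves -a-> s4
  s3 = c.0 has moves -c-> s5
  s4 = 0 + 0 has moves stopped
  s5 = 0 has moves stopped
Reachable graph of Q (6 states):
  t0 = a.a.c.0 + (0 + b.a.(0 + 0)) has moves -a-> t1, -b-> t2
  t1 = a.c.0 has moves -a-> t3
  t2 = a.(0 + 0) has moves -a-> t4
  t3 = c.0 has moves -c-> t5
  t4 = 0 + 0 has moves stopped
  t5 = 0 has moves stopped
Coarsest stable partition (strong bisimilarity classes):
  B0 = {s0, t0}
  B1 = {s1, t1}
  B2 = {s3, t3}
  B3 = {s4, s5, t4, t5}
  B4 = {s2, t2}
s0 ∈ B0, t0 ∈ B0 → same block

P ~ Q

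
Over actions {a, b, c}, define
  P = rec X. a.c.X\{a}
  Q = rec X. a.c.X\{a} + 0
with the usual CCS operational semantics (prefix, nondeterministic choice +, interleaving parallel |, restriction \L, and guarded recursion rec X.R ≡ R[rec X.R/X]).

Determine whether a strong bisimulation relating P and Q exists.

YES

Reachable graph of P (3 states):
  u0 = rec X. a.c.X\{a} ⊢ —a→ u1
  u1 = c.(rec X. a.c.X\{a})\{a} ⊢ —c→ u2
  u2 = (rec X. a.c.X\{a})\{a} ⊢ stopped
Reachable graph of Q (3 states):
  v0 = rec X. a.c.X\{a} + 0 ⊢ —a→ v1
  v1 = c.(rec X. a.c.X\{a} + 0)\{a} ⊢ —c→ v2
  v2 = (rec X. a.c.X\{a} + 0)\{a} ⊢ stopped
Coarsest stable partition (strong bisimilarity classes):
  B0 = {u0, v0}
  B1 = {u1, v1}
  B2 = {u2, v2}
u0 ∈ B0, v0 ∈ B0 → same block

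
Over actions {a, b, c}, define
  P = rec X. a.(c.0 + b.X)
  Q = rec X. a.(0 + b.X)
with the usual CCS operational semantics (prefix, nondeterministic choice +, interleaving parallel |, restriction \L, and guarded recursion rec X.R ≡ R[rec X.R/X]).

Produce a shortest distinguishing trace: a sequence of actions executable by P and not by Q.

ac

LTS(P): 3 reachable states
  m0 = rec X. a.(c.0 + b.X) ⊢ -a-> m1
  m1 = c.0 + b.(rec X. a.(c.0 + b.X)) ⊢ -b-> m0, -c-> m2
  m2 = 0 ⊢ ·
LTS(Q): 2 reachable states
  n0 = rec X. a.(0 + b.X) ⊢ -a-> n1
  n1 = 0 + b.(rec X. a.(0 + b.X)) ⊢ -b-> n0
Run σ = ⟨ac⟩ on P: start {m0}
  after a @ step 1: {m1}
  after c @ step 2: {m2}
  P completes σ.
Run σ = ⟨ac⟩ on Q: start {n0}
  after a @ step 1: {n1}
  after c @ step 2: no successor for Q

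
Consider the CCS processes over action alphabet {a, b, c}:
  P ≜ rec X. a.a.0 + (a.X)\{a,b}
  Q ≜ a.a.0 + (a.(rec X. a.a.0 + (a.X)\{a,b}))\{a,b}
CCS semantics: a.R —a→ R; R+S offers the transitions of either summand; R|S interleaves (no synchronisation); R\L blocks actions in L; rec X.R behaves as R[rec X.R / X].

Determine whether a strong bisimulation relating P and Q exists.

Reachable graph of P (3 states):
  p0 = rec X. a.a.0 + (a.X)\{a,b} → -a-> p1
  p1 = a.0 → -a-> p2
  p2 = 0 → ·
Reachable graph of Q (3 states):
  q0 = a.a.0 + (a.(rec X. a.a.0 + (a.X)\{a,b}))\{a,b} → -a-> q1
  q1 = a.0 → -a-> q2
  q2 = 0 → ·
Partition-refinement fixed point:
  B0 = {p0, q0}
  B1 = {p1, q1}
  B2 = {p2, q2}
p0 ∈ B0, q0 ∈ B0 → same block

bisimilar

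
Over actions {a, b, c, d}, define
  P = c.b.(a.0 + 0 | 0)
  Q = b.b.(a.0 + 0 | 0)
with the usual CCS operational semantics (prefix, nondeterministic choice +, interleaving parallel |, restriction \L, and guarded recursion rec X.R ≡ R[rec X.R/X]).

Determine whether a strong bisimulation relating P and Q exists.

P ≁ Q

Reachable graph of P (4 states):
  p0 = c.b.(a.0 + 0 | 0) | ··c··> p1
  p1 = b.(a.0 + 0 | 0) | ··b··> p2
  p2 = a.0 + 0 | 0 | ··a··> p3
  p3 = 0 | ·
Reachable graph of Q (4 states):
  q0 = b.b.(a.0 + 0 | 0) | ··b··> q1
  q1 = b.(a.0 + 0 | 0) | ··b··> q2
  q2 = a.0 + 0 | 0 | ··a··> q3
  q3 = 0 | ·
Coarsest stable partition (strong bisimilarity classes):
  B0 = {p0}
  B1 = {p1, q1}
  B2 = {p2, q2}
  B3 = {p3, q3}
  B4 = {q0}
p0 ∈ B0, q0 ∈ B4 → different blocks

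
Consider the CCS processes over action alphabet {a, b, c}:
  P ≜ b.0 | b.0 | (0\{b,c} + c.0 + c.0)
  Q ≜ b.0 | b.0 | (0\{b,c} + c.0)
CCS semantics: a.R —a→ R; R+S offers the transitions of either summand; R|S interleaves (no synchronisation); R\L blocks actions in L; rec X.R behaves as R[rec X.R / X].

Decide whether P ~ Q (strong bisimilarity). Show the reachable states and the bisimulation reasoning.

P ~ Q

P's transition system — 8 states:
  s0 = b.0 | b.0 | (0\{b,c} + c.0 + c.0) → —b→ s1, —b→ s2, —c→ s3
  s1 = 0 | b.0 | (0\{b,c} + c.0 + c.0) → —b→ s4, —c→ s5
  s2 = b.0 | 0 | (0\{b,c} + c.0 + c.0) → —b→ s4, —c→ s6
  s3 = b.0 | b.0 | 0 → —b→ s5, —b→ s6
  s4 = 0 | 0 | (0\{b,c} + c.0 + c.0) → —c→ s7
  s5 = 0 | b.0 | 0 → —b→ s7
  s6 = b.0 | 0 | 0 → —b→ s7
  s7 = 0 | 0 | 0 → ∅
Q's transition system — 8 states:
  t0 = b.0 | b.0 | (0\{b,c} + c.0) → —b→ t1, —b→ t2, —c→ t3
  t1 = 0 | b.0 | (0\{b,c} + c.0) → —b→ t4, —c→ t5
  t2 = b.0 | 0 | (0\{b,c} + c.0) → —b→ t4, —c→ t6
  t3 = b.0 | b.0 | 0 → —b→ t5, —b→ t6
  t4 = 0 | 0 | (0\{b,c} + c.0) → —c→ t7
  t5 = 0 | b.0 | 0 → —b→ t7
  t6 = b.0 | 0 | 0 → —b→ t7
  t7 = 0 | 0 | 0 → ∅
Coarsest stable partition (strong bisimilarity classes):
  B0 = {s0, t0}
  B1 = {s1, s2, t1, t2}
  B2 = {s4, t4}
  B3 = {s7, t7}
  B4 = {s5, s6, t5, t6}
  B5 = {s3, t3}
s0 ∈ B0, t0 ∈ B0 → same block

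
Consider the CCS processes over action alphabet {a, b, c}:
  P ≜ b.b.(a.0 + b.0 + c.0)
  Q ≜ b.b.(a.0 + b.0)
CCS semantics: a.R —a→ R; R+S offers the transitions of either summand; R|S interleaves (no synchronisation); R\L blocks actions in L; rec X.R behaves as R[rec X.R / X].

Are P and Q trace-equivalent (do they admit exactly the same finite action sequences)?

Reachable graph of P (4 states):
  u0 = b.b.(a.0 + b.0 + c.0) :: ··b··> u1
  u1 = b.(a.0 + b.0 + c.0) :: ··b··> u2
  u2 = a.0 + b.0 + c.0 :: ··a··> u3, ··b··> u3, ··c··> u3
  u3 = 0 :: ∅
Reachable graph of Q (4 states):
  v0 = b.b.(a.0 + b.0) :: ··b··> v1
  v1 = b.(a.0 + b.0) :: ··b··> v2
  v2 = a.0 + b.0 :: ··a··> v3, ··b··> v3
  v3 = 0 :: ∅
Run σ = ⟨bbc⟩ on P: start {u0}
  [1] b ⇒ {u1}
  [2] b ⇒ {u2}
  [3] c ⇒ {u3}
  P completes σ.
Run σ = ⟨bbc⟩ on Q: start {v0}
  [1] b ⇒ {v1}
  [2] b ⇒ {v2}
  [3] c ⇒ ∅  — Q cannot continue

trace-distinct — witness ⟨bbc⟩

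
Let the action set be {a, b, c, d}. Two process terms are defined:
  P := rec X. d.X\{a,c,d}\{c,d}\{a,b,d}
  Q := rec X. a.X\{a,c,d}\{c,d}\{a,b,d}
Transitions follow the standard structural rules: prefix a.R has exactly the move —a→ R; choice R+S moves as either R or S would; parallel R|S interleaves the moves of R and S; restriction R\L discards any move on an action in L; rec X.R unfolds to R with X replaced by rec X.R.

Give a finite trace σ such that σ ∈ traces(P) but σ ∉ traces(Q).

d

Reachable graph of P (2 states):
  u0 = rec X. d.X\{a,c,d}\{c,d}\{a,b,d} :: —d→ u1
  u1 = (rec X. d.X\{a,c,d}\{c,d}\{a,b,d})\{a,c,d}\{c,d}\{a,b,d} :: ·
Reachable graph of Q (2 states):
  v0 = rec X. a.X\{a,c,d}\{c,d}\{a,b,d} :: —a→ v1
  v1 = (rec X. a.X\{a,c,d}\{c,d}\{a,b,d})\{a,c,d}\{c,d}\{a,b,d} :: ·
Executing d from P (initial set {u0}):
  [1] d ⇒ {u1}
  — P admits the full trace.
Executing d from Q (initial set {v0}):
  [1] d ⇒ no successor for Q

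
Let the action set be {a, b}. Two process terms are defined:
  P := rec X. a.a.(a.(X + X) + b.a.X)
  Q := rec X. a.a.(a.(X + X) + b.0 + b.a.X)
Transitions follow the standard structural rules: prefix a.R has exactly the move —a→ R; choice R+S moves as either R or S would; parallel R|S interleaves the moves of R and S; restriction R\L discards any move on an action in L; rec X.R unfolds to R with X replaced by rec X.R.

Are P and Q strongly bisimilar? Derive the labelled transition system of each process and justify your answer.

P ≁ Q

Reachable graph of P (5 states):
  u0 = rec X. a.a.(a.(X + X) + b.a.X) ⊢ -a-> u1
  u1 = a.(a.((rec X. a.a.(a.(X + X) + b.a.X)) + (rec X. a.a.(a.(X + X) + b.a.X))) + b.a.(rec X. a.a.(a.(X + X) + b.a.X))) ⊢ -a-> u2
  u2 = a.((rec X. a.a.(a.(X + X) + b.a.X)) + (rec X. a.a.(a.(X + X) + b.a.X))) + b.a.(rec X. a.a.(a.(X + X) + b.a.X)) ⊢ -a-> u3, -b-> u4
  u3 = (rec X. a.a.(a.(X + X) + b.a.X)) + (rec X. a.a.(a.(X + X) + b.a.X)) ⊢ -a-> u1
  u4 = a.(rec X. a.a.(a.(X + X) + b.a.X)) ⊢ -a-> u0
Reachable graph of Q (6 states):
  v0 = rec X. a.a.(a.(X + X) + b.0 + b.a.X) ⊢ -a-> v1
  v1 = a.(a.((rec X. a.a.(a.(X + X) + b.0 + b.a.X)) + (rec X. a.a.(a.(X + X) + b.0 + b.a.X))) + b.0 + b.a.(rec X. a.a.(a.(X + X) + b.0 + b.a.X))) ⊢ -a-> v2
  v2 = a.((rec X. a.a.(a.(X + X) + b.0 + b.a.X)) + (rec X. a.a.(a.(X + X) + b.0 + b.a.X))) + b.0 + b.a.(rec X. a.a.(a.(X + X) + b.0 + b.a.X)) ⊢ -a-> v3, -b-> v4, -b-> v5
  v3 = (rec X. a.a.(a.(X + X) + b.0 + b.a.X)) + (rec X. a.a.(a.(X + X) + b.0 + b.a.X)) ⊢ -a-> v1
  v4 = 0 ⊢ stopped
  v5 = a.(rec X. a.a.(a.(X + X) + b.0 + b.a.X)) ⊢ -a-> v0
Bisimilarity quotient blocks:
  B0 = {u0, u3}
  B1 = {u1}
  B2 = {u2}
  B3 = {u4}
  B4 = {v0, v3}
  B5 = {v1}
  B6 = {v2}
  B7 = {v4}
  B8 = {v5}
u0 ∈ B0, v0 ∈ B4 → different blocks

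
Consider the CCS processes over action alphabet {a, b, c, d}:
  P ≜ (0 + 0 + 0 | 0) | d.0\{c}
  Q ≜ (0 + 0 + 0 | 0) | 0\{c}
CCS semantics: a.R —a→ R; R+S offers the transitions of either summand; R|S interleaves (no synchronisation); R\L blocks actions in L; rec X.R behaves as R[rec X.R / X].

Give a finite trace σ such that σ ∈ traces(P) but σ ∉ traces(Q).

LTS(P): 2 reachable states
  s0 = (0 + 0 + 0 | 0) | d.0\{c} :: —d→ s1
  s1 = (0 + 0 + 0 | 0) | 0\{c} :: ·
LTS(Q): 1 reachable states
  t0 = (0 + 0 + 0 | 0) | 0\{c} :: ·
Executing d from P (initial set {s0}):
  after d @ step 1: {s1}
  P completes σ.
Executing d from Q (initial set {t0}):
  after d @ step 1: ∅ (Q stuck)

d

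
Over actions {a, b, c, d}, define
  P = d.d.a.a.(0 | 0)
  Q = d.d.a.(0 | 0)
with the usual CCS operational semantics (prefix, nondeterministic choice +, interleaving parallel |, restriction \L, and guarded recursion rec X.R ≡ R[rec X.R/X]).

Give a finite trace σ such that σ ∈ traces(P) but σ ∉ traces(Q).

LTS(P): 5 reachable states
  m0 = d.d.a.a.(0 | 0) :: =d=> m1
  m1 = d.a.a.(0 | 0) :: =d=> m2
  m2 = a.a.(0 | 0) :: =a=> m3
  m3 = a.(0 | 0) :: =a=> m4
  m4 = 0 | 0 :: ∅
LTS(Q): 4 reachable states
  n0 = d.d.a.(0 | 0) :: =d=> n1
  n1 = d.a.(0 | 0) :: =d=> n2
  n2 = a.(0 | 0) :: =a=> n3
  n3 = 0 | 0 :: ∅
Run σ = ⟨ddaa⟩ on P: start {m0}
  after d @ step 1: {m1}
  after d @ step 2: {m2}
  after a @ step 3: {m3}
  after a @ step 4: {m4}
  P completes σ.
Run σ = ⟨ddaa⟩ on Q: start {n0}
  after d @ step 1: {n1}
  after d @ step 2: {n2}
  after a @ step 3: {n3}
  after a @ step 4: no successor for Q

ddaa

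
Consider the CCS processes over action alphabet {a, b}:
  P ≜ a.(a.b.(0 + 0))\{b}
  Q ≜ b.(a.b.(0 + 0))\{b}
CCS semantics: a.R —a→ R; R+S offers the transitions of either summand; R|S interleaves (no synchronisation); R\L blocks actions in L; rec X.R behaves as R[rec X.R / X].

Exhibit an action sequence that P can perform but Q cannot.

P's transition system — 3 states:
  u0 = a.(a.b.(0 + 0))\{b} ⊢ -a-> u1
  u1 = (a.b.(0 + 0))\{b} ⊢ -a-> u2
  u2 = (b.(0 + 0))\{b} ⊢ stopped
Q's transition system — 3 states:
  v0 = b.(a.b.(0 + 0))\{b} ⊢ -b-> v1
  v1 = (a.b.(0 + 0))\{b} ⊢ -a-> v2
  v2 = (b.(0 + 0))\{b} ⊢ stopped
Trace ⟨a⟩ through P, begin at {u0}:
  step 1 (a): {u1}
  P completes σ.
Trace ⟨a⟩ through Q, begin at {v0}:
  step 1 (a): ∅  — Q cannot continue

a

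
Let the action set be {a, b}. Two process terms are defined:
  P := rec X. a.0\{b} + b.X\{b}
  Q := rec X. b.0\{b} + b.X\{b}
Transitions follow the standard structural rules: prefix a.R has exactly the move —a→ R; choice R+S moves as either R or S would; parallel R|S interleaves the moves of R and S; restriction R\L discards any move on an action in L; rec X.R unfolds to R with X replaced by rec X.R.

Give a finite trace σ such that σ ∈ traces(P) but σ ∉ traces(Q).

Reachable graph of P (4 states):
  u0 = rec X. a.0\{b} + b.X\{b} ⊢ —a→ u1, —b→ u2
  u1 = 0\{b} ⊢ ·
  u2 = (rec X. a.0\{b} + b.X\{b})\{b} ⊢ —a→ u3
  u3 = 0\{b}\{b} ⊢ ·
Reachable graph of Q (3 states):
  v0 = rec X. b.0\{b} + b.X\{b} ⊢ —b→ v1, —b→ v2
  v1 = (rec X. b.0\{b} + b.X\{b})\{b} ⊢ ·
  v2 = 0\{b} ⊢ ·
Trace ⟨a⟩ through P, begin at {u0}:
  [1] a ⇒ {u1}
  — P admits the full trace.
Trace ⟨a⟩ through Q, begin at {v0}:
  [1] a ⇒ ∅ (Q stuck)

a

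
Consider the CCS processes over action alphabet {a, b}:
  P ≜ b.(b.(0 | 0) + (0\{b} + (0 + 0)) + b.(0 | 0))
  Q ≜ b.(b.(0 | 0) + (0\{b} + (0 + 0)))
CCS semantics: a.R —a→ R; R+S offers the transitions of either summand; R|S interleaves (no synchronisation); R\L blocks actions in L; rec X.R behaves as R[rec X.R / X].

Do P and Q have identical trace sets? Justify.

traces(P) = traces(Q)

Reachable graph of P (3 states):
  u0 = b.(b.(0 | 0) + (0\{b} + (0 + 0)) + b.(0 | 0)) | -b-> u1
  u1 = b.(0 | 0) + (0\{b} + (0 + 0)) + b.(0 | 0) | -b-> u2
  u2 = 0 | 0 | deadlocked
Reachable graph of Q (3 states):
  v0 = b.(b.(0 | 0) + (0\{b} + (0 + 0))) | -b-> v1
  v1 = b.(0 | 0) + (0\{b} + (0 + 0)) | -b-> v2
  v2 = 0 | 0 | deadlocked
Bisimilarity quotient blocks:
  B0 = {u0, v0}
  B1 = {u1, v1}
  B2 = {u2, v2}
u0 ∈ B0, v0 ∈ B0 → same block
Bisimilar ⇒ trace-equivalent.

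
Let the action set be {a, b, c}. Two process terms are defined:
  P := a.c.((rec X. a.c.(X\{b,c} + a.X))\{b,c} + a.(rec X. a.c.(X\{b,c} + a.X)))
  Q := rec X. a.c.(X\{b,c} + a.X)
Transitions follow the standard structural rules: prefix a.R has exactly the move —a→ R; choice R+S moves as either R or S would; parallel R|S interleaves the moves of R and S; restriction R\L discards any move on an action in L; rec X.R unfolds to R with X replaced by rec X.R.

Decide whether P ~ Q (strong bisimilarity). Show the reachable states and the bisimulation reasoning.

bisimilar

LTS(P): 5 reachable states
  m0 = a.c.((rec X. a.c.(X\{b,c} + a.X))\{b,c} + a.(rec X. a.c.(X\{b,c} + a.X))) :: -a-> m1
  m1 = c.((rec X. a.c.(X\{b,c} + a.X))\{b,c} + a.(rec X. a.c.(X\{b,c} + a.X))) :: -c-> m2
  m2 = (rec X. a.c.(X\{b,c} + a.X))\{b,c} + a.(rec X. a.c.(X\{b,c} + a.X)) :: -a-> m3, -a-> m4
  m3 = (c.((rec X. a.c.(X\{b,c} + a.X))\{b,c} + a.(rec X. a.c.(X\{b,c} + a.X))))\{b,c} :: ∅
  m4 = rec X. a.c.(X\{b,c} + a.X) :: -a-> m1
LTS(Q): 4 reachable states
  n0 = rec X. a.c.(X\{b,c} + a.X) :: -a-> n1
  n1 = c.((rec X. a.c.(X\{b,c} + a.X))\{b,c} + a.(rec X. a.c.(X\{b,c} + a.X))) :: -c-> n2
  n2 = (rec X. a.c.(X\{b,c} + a.X))\{b,c} + a.(rec X. a.c.(X\{b,c} + a.X)) :: -a-> n0, -a-> n3
  n3 = (c.((rec X. a.c.(X\{b,c} + a.X))\{b,c} + a.(rec X. a.c.(X\{b,c} + a.X))))\{b,c} :: ∅
Partition-refinement fixed point:
  B0 = {m0, m4, n0}
  B1 = {m1, n1}
  B2 = {m2, n2}
  B3 = {m3, n3}
m0 ∈ B0, n0 ∈ B0 → same block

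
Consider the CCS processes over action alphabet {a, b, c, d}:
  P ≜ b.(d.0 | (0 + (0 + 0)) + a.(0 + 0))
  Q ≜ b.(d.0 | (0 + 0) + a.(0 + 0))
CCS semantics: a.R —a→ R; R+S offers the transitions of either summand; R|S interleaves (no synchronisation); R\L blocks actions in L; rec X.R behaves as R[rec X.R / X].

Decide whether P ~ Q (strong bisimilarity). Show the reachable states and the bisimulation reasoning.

LTS(P): 4 reachable states
  p0 = b.(d.0 | (0 + (0 + 0)) + a.(0 + 0)) has moves —b→ p1
  p1 = d.0 | (0 + (0 + 0)) + a.(0 + 0) has moves —a→ p2, —d→ p3
  p2 = 0 + 0 has moves ·
  p3 = 0 | (0 + (0 + 0)) has moves ·
LTS(Q): 4 reachable states
  q0 = b.(d.0 | (0 + 0) + a.(0 + 0)) has moves —b→ q1
  q1 = d.0 | (0 + 0) + a.(0 + 0) has moves —a→ q2, —d→ q3
  q2 = 0 + 0 has moves ·
  q3 = 0 | (0 + 0) has moves ·
Partition-refinement fixed point:
  B0 = {p0, q0}
  B1 = {p1, q1}
  B2 = {p2, p3, q2, q3}
p0 ∈ B0, q0 ∈ B0 → same block

YES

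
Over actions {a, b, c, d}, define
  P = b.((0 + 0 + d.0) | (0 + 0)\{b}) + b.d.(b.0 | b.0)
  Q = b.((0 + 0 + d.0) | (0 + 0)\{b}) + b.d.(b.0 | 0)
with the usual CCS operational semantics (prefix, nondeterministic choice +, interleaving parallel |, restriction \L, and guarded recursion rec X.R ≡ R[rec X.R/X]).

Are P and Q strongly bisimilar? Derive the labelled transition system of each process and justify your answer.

not bisimilar

P's transition system — 8 states:
  p0 = b.((0 + 0 + d.0) | (0 + 0)\{b}) + b.d.(b.0 | b.0) ⊢ --b--▸ p1, --b--▸ p2
  p1 = (0 + 0 + d.0) | (0 + 0)\{b} ⊢ --d--▸ p3
  p2 = d.(b.0 | b.0) ⊢ --d--▸ p4
  p3 = 0 | (0 + 0)\{b} ⊢ (no moves)
  p4 = b.0 | b.0 ⊢ --b--▸ p5, --b--▸ p6
  p5 = 0 | b.0 ⊢ --b--▸ p7
  p6 = b.0 | 0 ⊢ --b--▸ p7
  p7 = 0 | 0 ⊢ (no moves)
Q's transition system — 6 states:
  q0 = b.((0 + 0 + d.0) | (0 + 0)\{b}) + b.d.(b.0 | 0) ⊢ --b--▸ q1, --b--▸ q2
  q1 = (0 + 0 + d.0) | (0 + 0)\{b} ⊢ --d--▸ q3
  q2 = d.(b.0 | 0) ⊢ --d--▸ q4
  q3 = 0 | (0 + 0)\{b} ⊢ (no moves)
  q4 = b.0 | 0 ⊢ --b--▸ q5
  q5 = 0 | 0 ⊢ (no moves)
Coarsest stable partition (strong bisimilarity classes):
  B0 = {p0}
  B1 = {p1, q1}
  B2 = {p3, p7, q3, q5}
  B3 = {p2}
  B4 = {p4}
  B5 = {p5, p6, q4}
  B6 = {q0}
  B7 = {q2}
p0 ∈ B0, q0 ∈ B6 → different blocks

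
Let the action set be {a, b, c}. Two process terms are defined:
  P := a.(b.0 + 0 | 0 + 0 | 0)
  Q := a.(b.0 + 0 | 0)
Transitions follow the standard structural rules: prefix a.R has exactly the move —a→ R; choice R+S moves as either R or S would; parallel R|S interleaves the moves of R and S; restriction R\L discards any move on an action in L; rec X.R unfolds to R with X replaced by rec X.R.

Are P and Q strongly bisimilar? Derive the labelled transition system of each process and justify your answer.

YES

Reachable graph of P (3 states):
  m0 = a.(b.0 + 0 | 0 + 0 | 0) ⊢ -a-> m1
  m1 = b.0 + 0 | 0 + 0 | 0 ⊢ -b-> m2
  m2 = 0 ⊢ ·
Reachable graph of Q (3 states):
  n0 = a.(b.0 + 0 | 0) ⊢ -a-> n1
  n1 = b.0 + 0 | 0 ⊢ -b-> n2
  n2 = 0 ⊢ ·
Coarsest stable partition (strong bisimilarity classes):
  B0 = {m0, n0}
  B1 = {m1, n1}
  B2 = {m2, n2}
m0 ∈ B0, n0 ∈ B0 → same block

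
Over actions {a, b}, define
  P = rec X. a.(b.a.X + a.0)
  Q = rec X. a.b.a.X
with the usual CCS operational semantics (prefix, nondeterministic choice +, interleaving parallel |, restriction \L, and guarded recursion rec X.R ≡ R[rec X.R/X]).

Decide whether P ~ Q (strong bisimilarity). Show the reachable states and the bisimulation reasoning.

Reachable graph of P (4 states):
  p0 = rec X. a.(b.a.X + a.0) :: ··a··> p1
  p1 = b.a.(rec X. a.(b.a.X + a.0)) + a.0 :: ··a··> p2, ··b··> p3
  p2 = 0 :: ∅
  p3 = a.(rec X. a.(b.a.X + a.0)) :: ··a··> p0
Reachable graph of Q (3 states):
  q0 = rec X. a.b.a.X :: ··a··> q1
  q1 = b.a.(rec X. a.b.a.X) :: ··b··> q2
  q2 = a.(rec X. a.b.a.X) :: ··a··> q0
Coarsest stable partition (strong bisimilarity classes):
  B0 = {p0}
  B1 = {p1}
  B2 = {p3}
  B3 = {p2}
  B4 = {q0}
  B5 = {q1}
  B6 = {q2}
p0 ∈ B0, q0 ∈ B4 → different blocks

NO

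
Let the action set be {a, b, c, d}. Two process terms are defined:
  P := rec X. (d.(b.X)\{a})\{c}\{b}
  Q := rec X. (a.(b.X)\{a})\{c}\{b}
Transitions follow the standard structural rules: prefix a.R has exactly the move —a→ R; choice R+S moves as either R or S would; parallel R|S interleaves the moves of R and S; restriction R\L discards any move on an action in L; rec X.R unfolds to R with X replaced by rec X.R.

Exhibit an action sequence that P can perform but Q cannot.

Reachable graph of P (2 states):
  u0 = rec X. (d.(b.X)\{a})\{c}\{b} has moves ··d··> u1
  u1 = (b.(rec X. (d.(b.X)\{a})\{c}\{b}))\{a}\{c}\{b} has moves ∅
Reachable graph of Q (2 states):
  v0 = rec X. (a.(b.X)\{a})\{c}\{b} has moves ··a··> v1
  v1 = (b.(rec X. (a.(b.X)\{a})\{c}\{b}))\{a}\{c}\{b} has moves ∅
Trace ⟨d⟩ through P, begin at {u0}:
  step 1 (d): {u1}
  P completes σ.
Trace ⟨d⟩ through Q, begin at {v0}:
  step 1 (d): no successor for Q

d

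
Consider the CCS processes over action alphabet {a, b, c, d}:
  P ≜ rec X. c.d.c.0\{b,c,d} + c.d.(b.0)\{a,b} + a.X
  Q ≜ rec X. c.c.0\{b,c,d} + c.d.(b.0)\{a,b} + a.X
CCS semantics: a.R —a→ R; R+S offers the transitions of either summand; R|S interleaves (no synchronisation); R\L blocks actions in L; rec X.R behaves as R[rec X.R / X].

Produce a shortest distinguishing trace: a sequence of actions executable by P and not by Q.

P's transition system — 6 states:
  u0 = rec X. c.d.c.0\{b,c,d} + c.d.(b.0)\{a,b} + a.X has moves ··a··> u0, ··c··> u1, ··c··> u2
  u1 = d.(b.0)\{a,b} has moves ··d··> u3
  u2 = d.c.0\{b,c,d} has moves ··d··> u4
  u3 = (b.0)\{a,b} has moves stopped
  u4 = c.0\{b,c,d} has moves ··c··> u5
  u5 = 0\{b,c,d} has moves stopped
Q's transition system — 5 states:
  v0 = rec X. c.c.0\{b,c,d} + c.d.(b.0)\{a,b} + a.X has moves ··a··> v0, ··c··> v1, ··c··> v2
  v1 = c.0\{b,c,d} has moves ··c··> v3
  v2 = d.(b.0)\{a,b} has moves ··d··> v4
  v3 = 0\{b,c,d} has moves stopped
  v4 = (b.0)\{a,b} has moves stopped
Trace ⟨cdc⟩ through P, begin at {u0}:
  [1] c ⇒ {u1, u2}
  [2] d ⇒ {u3, u4}
  [3] c ⇒ {u5}
  P completes σ.
Trace ⟨cdc⟩ through Q, begin at {v0}:
  [1] c ⇒ {v1, v2}
  [2] d ⇒ {v4}
  [3] c ⇒ ∅ (Q stuck)

cdc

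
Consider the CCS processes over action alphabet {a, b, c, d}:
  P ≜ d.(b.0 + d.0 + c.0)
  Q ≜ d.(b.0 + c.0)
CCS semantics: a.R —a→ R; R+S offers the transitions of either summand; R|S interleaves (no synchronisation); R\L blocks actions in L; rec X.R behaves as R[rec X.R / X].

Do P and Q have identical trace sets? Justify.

NO — witness ⟨dd⟩

Reachable graph of P (3 states):
  m0 = d.(b.0 + d.0 + c.0) | -d-> m1
  m1 = b.0 + d.0 + c.0 | -b-> m2, -c-> m2, -d-> m2
  m2 = 0 | ·
Reachable graph of Q (3 states):
  n0 = d.(b.0 + c.0) | -d-> n1
  n1 = b.0 + c.0 | -b-> n2, -c-> n2
  n2 = 0 | ·
Executing dd from P (initial set {m0}):
  step 1 (d): {m1}
  step 2 (d): {m2}
  P completes σ.
Executing dd from Q (initial set {n0}):
  step 1 (d): {n1}
  step 2 (d): no successor for Q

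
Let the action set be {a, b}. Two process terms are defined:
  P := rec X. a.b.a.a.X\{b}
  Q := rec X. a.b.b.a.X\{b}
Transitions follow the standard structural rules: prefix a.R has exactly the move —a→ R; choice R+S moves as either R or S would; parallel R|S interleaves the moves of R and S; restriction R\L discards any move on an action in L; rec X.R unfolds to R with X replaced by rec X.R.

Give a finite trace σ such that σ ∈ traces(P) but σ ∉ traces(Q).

aba

P's transition system — 6 states:
  p0 = rec X. a.b.a.a.X\{b} → -a-> p1
  p1 = b.a.a.(rec X. a.b.a.a.X\{b})\{b} → -b-> p2
  p2 = a.a.(rec X. a.b.a.a.X\{b})\{b} → -a-> p3
  p3 = a.(rec X. a.b.a.a.X\{b})\{b} → -a-> p4
  p4 = (rec X. a.b.a.a.X\{b})\{b} → -a-> p5
  p5 = (b.a.a.(rec X. a.b.a.a.X\{b})\{b})\{b} → (no moves)
Q's transition system — 6 states:
  q0 = rec X. a.b.b.a.X\{b} → -a-> q1
  q1 = b.b.a.(rec X. a.b.b.a.X\{b})\{b} → -b-> q2
  q2 = b.a.(rec X. a.b.b.a.X\{b})\{b} → -b-> q3
  q3 = a.(rec X. a.b.b.a.X\{b})\{b} → -a-> q4
  q4 = (rec X. a.b.b.a.X\{b})\{b} → -a-> q5
  q5 = (b.b.a.(rec X. a.b.b.a.X\{b})\{b})\{b} → (no moves)
Executing aba from P (initial set {p0}):
  [1] a ⇒ {p1}
  [2] b ⇒ {p2}
  [3] a ⇒ {p3}
  — P admits the full trace.
Executing aba from Q (initial set {q0}):
  [1] a ⇒ {q1}
  [2] b ⇒ {q2}
  [3] a ⇒ ∅  — Q cannot continue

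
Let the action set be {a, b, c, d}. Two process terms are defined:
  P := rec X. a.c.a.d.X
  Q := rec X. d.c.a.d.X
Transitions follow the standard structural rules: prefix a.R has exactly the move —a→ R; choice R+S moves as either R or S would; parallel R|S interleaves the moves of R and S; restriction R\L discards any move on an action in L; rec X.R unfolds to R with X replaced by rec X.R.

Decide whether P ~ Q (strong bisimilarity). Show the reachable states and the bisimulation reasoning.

Reachable graph of P (4 states):
  s0 = rec X. a.c.a.d.X → --a--▸ s1
  s1 = c.a.d.(rec X. a.c.a.d.X) → --c--▸ s2
  s2 = a.d.(rec X. a.c.a.d.X) → --a--▸ s3
  s3 = d.(rec X. a.c.a.d.X) → --d--▸ s0
Reachable graph of Q (4 states):
  t0 = rec X. d.c.a.d.X → --d--▸ t1
  t1 = c.a.d.(rec X. d.c.a.d.X) → --c--▸ t2
  t2 = a.d.(rec X. d.c.a.d.X) → --a--▸ t3
  t3 = d.(rec X. d.c.a.d.X) → --d--▸ t0
Coarsest stable partition (strong bisimilarity classes):
  B0 = {s0}
  B1 = {s1}
  B2 = {s2}
  B3 = {s3}
  B4 = {t0}
  B5 = {t1}
  B6 = {t2}
  B7 = {t3}
s0 ∈ B0, t0 ∈ B4 → different blocks

not bisimilar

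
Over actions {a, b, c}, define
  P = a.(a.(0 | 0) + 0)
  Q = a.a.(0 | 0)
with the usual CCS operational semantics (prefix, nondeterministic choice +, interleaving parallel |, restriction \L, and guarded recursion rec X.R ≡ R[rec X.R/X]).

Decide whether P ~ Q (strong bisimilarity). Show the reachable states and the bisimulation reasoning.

bisimilar

P's transition system — 3 states:
  u0 = a.(a.(0 | 0) + 0) :: —a→ u1
  u1 = a.(0 | 0) + 0 :: —a→ u2
  u2 = 0 | 0 :: ∅
Q's transition system — 3 states:
  v0 = a.a.(0 | 0) :: —a→ v1
  v1 = a.(0 | 0) :: —a→ v2
  v2 = 0 | 0 :: ∅
Bisimilarity quotient blocks:
  B0 = {u0, v0}
  B1 = {u1, v1}
  B2 = {u2, v2}
u0 ∈ B0, v0 ∈ B0 → same block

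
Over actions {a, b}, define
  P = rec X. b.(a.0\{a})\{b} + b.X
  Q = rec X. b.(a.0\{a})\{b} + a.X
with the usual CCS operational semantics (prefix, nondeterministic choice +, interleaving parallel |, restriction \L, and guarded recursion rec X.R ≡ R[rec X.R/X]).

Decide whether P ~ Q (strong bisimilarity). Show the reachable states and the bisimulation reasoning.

P's transition system — 3 states:
  m0 = rec X. b.(a.0\{a})\{b} + b.X ⊢ =b=> m0, =b=> m1
  m1 = (a.0\{a})\{b} ⊢ =a=> m2
  m2 = 0\{a}\{b} ⊢ (no moves)
Q's transition system — 3 states:
  n0 = rec X. b.(a.0\{a})\{b} + a.X ⊢ =a=> n0, =b=> n1
  n1 = (a.0\{a})\{b} ⊢ =a=> n2
  n2 = 0\{a}\{b} ⊢ (no moves)
Coarsest stable partition (strong bisimilarity classes):
  B0 = {m0}
  B1 = {m1, n1}
  B2 = {m2, n2}
  B3 = {n0}
m0 ∈ B0, n0 ∈ B3 → different blocks

P ≁ Q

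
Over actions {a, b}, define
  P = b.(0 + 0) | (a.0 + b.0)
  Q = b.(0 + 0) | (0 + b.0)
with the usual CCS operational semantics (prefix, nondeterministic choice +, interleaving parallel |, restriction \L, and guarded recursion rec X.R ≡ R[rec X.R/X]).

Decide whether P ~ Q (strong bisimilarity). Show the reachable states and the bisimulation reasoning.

P ≁ Q

P's transition system — 4 states:
  s0 = b.(0 + 0) | (a.0 + b.0) | --a--▸ s1, --b--▸ s1, --b--▸ s2
  s1 = b.(0 + 0) | 0 | --b--▸ s3
  s2 = (0 + 0) | (a.0 + b.0) | --a--▸ s3, --b--▸ s3
  s3 = (0 + 0) | 0 | (no moves)
Q's transition system — 4 states:
  t0 = b.(0 + 0) | (0 + b.0) | --b--▸ t1, --b--▸ t2
  t1 = (0 + 0) | (0 + b.0) | --b--▸ t3
  t2 = b.(0 + 0) | 0 | --b--▸ t3
  t3 = (0 + 0) | 0 | (no moves)
Partition-refinement fixed point:
  B0 = {s0}
  B1 = {s1, t1, t2}
  B2 = {s3, t3}
  B3 = {s2}
  B4 = {t0}
s0 ∈ B0, t0 ∈ B4 → different blocks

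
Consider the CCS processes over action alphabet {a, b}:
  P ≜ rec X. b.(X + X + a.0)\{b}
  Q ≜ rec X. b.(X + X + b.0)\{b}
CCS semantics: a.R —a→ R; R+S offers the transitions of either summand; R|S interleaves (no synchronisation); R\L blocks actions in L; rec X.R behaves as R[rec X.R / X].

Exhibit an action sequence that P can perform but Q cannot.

ba

LTS(P): 3 reachable states
  u0 = rec X. b.(X + X + a.0)\{b} ⊢ --b--▸ u1
  u1 = ((rec X. b.(X + X + a.0)\{b}) + (rec X. b.(X + X + a.0)\{b}) + a.0)\{b} ⊢ --a--▸ u2
  u2 = 0\{b} ⊢ ∅
LTS(Q): 2 reachable states
  v0 = rec X. b.(X + X + b.0)\{b} ⊢ --b--▸ v1
  v1 = ((rec X. b.(X + X + b.0)\{b}) + (rec X. b.(X + X + b.0)\{b}) + b.0)\{b} ⊢ ∅
Executing ba from P (initial set {u0}):
  [1] b ⇒ {u1}
  [2] a ⇒ {u2}
  P completes σ.
Executing ba from Q (initial set {v0}):
  [1] b ⇒ {v1}
  [2] a ⇒ no successor for Q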